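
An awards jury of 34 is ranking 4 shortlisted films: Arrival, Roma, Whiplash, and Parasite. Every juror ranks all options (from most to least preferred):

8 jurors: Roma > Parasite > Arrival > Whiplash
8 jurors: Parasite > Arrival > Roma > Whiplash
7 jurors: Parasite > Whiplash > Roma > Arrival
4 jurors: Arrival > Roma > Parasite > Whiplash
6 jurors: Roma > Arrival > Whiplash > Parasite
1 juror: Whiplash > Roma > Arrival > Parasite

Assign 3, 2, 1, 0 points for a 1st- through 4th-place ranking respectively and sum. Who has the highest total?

Roma

Arrival: 8·1 + 8·2 + 7·0 + 4·3 + 6·2 + 1·1 = 49
Roma: 8·3 + 8·1 + 7·1 + 4·2 + 6·3 + 1·2 = 67
Whiplash: 8·0 + 8·0 + 7·2 + 4·0 + 6·1 + 1·3 = 23
Parasite: 8·2 + 8·3 + 7·3 + 4·1 + 6·0 + 1·0 = 65
Roma has the highest Borda score (67).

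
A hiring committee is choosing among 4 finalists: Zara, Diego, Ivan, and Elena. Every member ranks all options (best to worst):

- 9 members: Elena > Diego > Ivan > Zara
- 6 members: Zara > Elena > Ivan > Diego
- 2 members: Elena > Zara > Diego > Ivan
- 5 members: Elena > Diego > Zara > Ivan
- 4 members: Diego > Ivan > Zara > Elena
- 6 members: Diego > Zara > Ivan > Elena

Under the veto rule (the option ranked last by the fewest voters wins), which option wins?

Diego

Last-place votes: Zara 9, Diego 6, Ivan 7, Elena 10.
Diego is ranked last by the fewest voters, so Diego wins.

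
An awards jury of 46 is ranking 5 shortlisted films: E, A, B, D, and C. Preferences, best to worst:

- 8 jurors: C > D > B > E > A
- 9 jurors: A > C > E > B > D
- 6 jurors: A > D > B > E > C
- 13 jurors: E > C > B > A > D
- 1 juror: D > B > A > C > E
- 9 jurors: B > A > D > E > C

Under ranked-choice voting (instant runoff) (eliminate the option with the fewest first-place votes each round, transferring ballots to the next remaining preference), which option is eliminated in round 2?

Round 1: E 13, A 15, B 9, D 1, C 8. Eliminate D.
Round 2: E 13, A 15, B 10, C 8. Eliminate C.

C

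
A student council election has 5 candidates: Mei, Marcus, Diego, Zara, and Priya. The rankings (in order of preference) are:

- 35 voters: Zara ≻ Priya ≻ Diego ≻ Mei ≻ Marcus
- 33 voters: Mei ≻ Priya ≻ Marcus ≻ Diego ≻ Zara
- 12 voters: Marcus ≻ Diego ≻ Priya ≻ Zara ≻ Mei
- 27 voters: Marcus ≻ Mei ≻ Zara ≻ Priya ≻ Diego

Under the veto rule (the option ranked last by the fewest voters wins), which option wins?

Last-place votes: Mei 12, Marcus 35, Diego 27, Zara 33, Priya 0.
Priya is ranked last by the fewest voters, so Priya wins.

Priya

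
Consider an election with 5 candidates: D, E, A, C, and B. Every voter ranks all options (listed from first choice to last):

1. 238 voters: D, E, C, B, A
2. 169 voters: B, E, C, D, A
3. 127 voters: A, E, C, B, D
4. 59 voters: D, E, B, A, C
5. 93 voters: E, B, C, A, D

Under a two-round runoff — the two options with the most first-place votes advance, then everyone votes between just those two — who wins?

Round 1 first-place votes: D 297, E 93, A 127, C 0, B 169.
D and B advance.
Runoff: D is preferred to B by 297 voters; B by 389.
B wins the runoff.

B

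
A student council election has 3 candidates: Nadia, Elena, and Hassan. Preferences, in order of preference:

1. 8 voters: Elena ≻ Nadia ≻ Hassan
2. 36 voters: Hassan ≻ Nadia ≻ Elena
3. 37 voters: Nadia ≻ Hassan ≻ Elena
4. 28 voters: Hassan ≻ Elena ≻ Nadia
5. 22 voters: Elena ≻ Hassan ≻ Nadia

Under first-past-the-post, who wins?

First-place votes: Nadia 37, Elena 30, Hassan 64.
Hassan has the most first-place votes.

Hassan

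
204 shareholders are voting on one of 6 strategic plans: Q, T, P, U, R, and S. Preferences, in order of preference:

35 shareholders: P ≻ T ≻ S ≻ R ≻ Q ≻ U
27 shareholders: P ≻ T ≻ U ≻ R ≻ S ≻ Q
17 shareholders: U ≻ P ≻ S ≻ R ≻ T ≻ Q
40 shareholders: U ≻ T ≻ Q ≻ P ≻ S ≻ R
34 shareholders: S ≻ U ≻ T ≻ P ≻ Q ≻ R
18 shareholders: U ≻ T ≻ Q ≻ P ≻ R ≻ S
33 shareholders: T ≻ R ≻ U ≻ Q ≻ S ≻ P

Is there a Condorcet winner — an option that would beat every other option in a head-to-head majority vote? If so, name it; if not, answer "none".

U

U vs Q: 169–35 for U.
U vs T: 109–95 for U.
U vs P: 142–62 for U.
U vs R: 136–68 for U.
U vs S: 135–69 for U.
U beats every other option head-to-head.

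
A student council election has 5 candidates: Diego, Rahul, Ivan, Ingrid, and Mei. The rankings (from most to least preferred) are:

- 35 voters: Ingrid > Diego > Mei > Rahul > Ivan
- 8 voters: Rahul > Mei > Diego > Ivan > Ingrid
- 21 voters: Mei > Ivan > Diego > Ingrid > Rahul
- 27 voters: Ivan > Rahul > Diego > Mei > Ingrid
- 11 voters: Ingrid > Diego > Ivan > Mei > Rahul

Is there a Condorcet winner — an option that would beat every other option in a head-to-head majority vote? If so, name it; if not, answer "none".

Diego

Diego vs Rahul: 67–35 for Diego.
Diego vs Ivan: 54–48 for Diego.
Diego vs Ingrid: 56–46 for Diego.
Diego vs Mei: 73–29 for Diego.
Diego beats every other option head-to-head.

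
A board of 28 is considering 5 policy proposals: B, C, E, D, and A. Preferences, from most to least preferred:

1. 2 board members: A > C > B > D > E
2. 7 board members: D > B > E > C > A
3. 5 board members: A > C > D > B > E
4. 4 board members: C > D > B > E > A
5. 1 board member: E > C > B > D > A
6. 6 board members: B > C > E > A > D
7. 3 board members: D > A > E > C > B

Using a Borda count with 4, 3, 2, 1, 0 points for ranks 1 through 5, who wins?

C

B: 2·2 + 7·3 + 5·1 + 4·2 + 1·2 + 6·4 + 3·0 = 64
C: 2·3 + 7·1 + 5·3 + 4·4 + 1·3 + 6·3 + 3·1 = 68
E: 2·0 + 7·2 + 5·0 + 4·1 + 1·4 + 6·2 + 3·2 = 40
D: 2·1 + 7·4 + 5·2 + 4·3 + 1·1 + 6·0 + 3·4 = 65
A: 2·4 + 7·0 + 5·4 + 4·0 + 1·0 + 6·1 + 3·3 = 43
C has the highest Borda score (68).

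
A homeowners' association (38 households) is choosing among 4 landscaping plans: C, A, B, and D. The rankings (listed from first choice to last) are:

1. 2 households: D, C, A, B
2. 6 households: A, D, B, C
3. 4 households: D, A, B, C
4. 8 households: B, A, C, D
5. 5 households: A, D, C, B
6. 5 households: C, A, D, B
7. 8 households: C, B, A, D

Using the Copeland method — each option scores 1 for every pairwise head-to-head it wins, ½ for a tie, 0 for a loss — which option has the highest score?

A

C: beats B and D; loses to A → score 2.
A: beats C, B, and D → score 3.
B: loses to C, A, and D → score 0.
D: beats B; loses to C and A → score 1.
A has the best pairwise record.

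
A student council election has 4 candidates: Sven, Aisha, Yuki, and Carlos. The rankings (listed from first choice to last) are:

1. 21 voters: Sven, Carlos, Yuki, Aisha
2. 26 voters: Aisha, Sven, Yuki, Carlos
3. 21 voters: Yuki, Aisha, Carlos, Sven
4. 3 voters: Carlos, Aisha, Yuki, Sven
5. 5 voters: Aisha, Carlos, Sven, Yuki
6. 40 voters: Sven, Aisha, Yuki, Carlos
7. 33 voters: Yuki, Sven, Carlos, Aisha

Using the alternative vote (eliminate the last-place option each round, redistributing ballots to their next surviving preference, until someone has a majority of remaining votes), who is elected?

Sven

Round 1: Sven 61, Aisha 31, Yuki 54, Carlos 3. Eliminate Carlos.
Round 2: Sven 61, Aisha 34, Yuki 54. Eliminate Aisha.
Round 3: Sven 92, Yuki 57. Sven has a majority.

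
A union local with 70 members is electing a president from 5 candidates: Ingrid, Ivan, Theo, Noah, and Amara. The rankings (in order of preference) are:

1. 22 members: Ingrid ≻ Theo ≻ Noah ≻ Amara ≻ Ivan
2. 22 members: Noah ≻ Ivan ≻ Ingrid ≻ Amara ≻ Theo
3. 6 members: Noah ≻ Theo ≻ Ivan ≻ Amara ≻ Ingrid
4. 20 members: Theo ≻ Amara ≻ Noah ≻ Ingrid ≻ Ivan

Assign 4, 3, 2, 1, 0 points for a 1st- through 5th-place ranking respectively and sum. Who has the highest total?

Noah

Ingrid: 22·4 + 22·2 + 6·0 + 20·1 = 152
Ivan: 22·0 + 22·3 + 6·2 + 20·0 = 78
Theo: 22·3 + 22·0 + 6·3 + 20·4 = 164
Noah: 22·2 + 22·4 + 6·4 + 20·2 = 196
Amara: 22·1 + 22·1 + 6·1 + 20·3 = 110
Noah has the highest Borda score (196).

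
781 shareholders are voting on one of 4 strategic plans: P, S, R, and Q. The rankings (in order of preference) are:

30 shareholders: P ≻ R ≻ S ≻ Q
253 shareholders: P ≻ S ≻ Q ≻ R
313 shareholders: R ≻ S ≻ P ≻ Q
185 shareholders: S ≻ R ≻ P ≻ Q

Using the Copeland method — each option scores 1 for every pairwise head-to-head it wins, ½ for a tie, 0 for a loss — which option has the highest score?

P: beats Q; loses to S and R → score 1.
S: beats P, R, and Q → score 3.
R: beats P and Q; loses to S → score 2.
Q: loses to P, S, and R → score 0.
S has the best pairwise record.

S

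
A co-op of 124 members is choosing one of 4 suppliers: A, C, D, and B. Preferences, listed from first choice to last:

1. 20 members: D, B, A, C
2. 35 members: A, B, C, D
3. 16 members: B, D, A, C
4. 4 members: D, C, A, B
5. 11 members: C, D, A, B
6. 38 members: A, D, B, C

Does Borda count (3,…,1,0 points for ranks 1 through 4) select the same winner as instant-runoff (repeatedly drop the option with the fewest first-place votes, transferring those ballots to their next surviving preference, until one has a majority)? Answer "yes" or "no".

Borda — scores: A 270, C 76, D 202, B 196. Winner: A.
Instant-runoff — R1 A 73, C 11, D 24, B 16 (A winner). Winner: A.
The two methods agree.

yes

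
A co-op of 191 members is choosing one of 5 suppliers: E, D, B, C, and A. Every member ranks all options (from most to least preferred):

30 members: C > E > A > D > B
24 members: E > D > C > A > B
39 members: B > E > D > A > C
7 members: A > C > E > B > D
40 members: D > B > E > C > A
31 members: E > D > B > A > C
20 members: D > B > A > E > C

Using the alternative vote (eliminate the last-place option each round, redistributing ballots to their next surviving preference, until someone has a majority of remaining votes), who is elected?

Round 1: E 55, D 60, B 39, C 30, A 7. Eliminate A.
Round 2: E 55, D 60, B 39, C 37. Eliminate C.
Round 3: E 92, D 60, B 39. Eliminate B.
Round 4: E 131, D 60. E has a majority.

E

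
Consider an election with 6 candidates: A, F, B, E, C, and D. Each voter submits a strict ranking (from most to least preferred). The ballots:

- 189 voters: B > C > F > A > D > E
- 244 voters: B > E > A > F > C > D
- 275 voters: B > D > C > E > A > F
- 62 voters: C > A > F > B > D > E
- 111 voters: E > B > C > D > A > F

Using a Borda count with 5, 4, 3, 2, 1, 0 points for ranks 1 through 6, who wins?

B

A: 189·2 + 244·3 + 275·1 + 62·4 + 111·1 = 1744
F: 189·3 + 244·2 + 275·0 + 62·3 + 111·0 = 1241
B: 189·5 + 244·5 + 275·5 + 62·2 + 111·4 = 4108
E: 189·0 + 244·4 + 275·2 + 62·0 + 111·5 = 2081
C: 189·4 + 244·1 + 275·3 + 62·5 + 111·3 = 2468
D: 189·1 + 244·0 + 275·4 + 62·1 + 111·2 = 1573
B has the highest Borda score (4108).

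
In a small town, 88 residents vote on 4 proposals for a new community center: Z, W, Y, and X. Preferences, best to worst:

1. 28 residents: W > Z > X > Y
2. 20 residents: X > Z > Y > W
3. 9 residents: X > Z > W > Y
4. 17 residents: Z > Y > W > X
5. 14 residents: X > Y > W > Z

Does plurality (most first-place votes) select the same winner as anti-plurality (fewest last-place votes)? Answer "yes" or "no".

no

Plurality — first-place votes: Z 17, W 28, Y 0, X 43. Winner: X.
Anti-plurality — last-place votes: Z 14, W 20, Y 37, X 17. Winner: Z.
The two methods disagree.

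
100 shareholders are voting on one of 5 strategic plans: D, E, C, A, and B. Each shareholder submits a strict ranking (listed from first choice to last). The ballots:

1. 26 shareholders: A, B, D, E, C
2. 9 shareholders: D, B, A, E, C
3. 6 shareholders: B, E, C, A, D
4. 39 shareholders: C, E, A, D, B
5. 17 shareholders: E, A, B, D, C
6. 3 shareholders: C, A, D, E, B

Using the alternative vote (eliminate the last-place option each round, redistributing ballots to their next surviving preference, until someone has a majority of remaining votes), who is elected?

Round 1: D 9, E 17, C 42, A 26, B 6. Eliminate B.
Round 2: D 9, E 23, C 42, A 26. Eliminate D.
Round 3: E 23, C 42, A 35. Eliminate E.
Round 4: C 48, A 52. A has a majority.

A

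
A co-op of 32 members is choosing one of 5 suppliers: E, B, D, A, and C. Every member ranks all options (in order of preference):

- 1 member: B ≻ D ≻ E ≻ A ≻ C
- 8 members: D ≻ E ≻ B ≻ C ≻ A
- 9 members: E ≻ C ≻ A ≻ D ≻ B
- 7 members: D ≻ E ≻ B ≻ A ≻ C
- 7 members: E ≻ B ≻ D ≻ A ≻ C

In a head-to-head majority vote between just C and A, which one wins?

C

Voters preferring C to A: 17; preferring A to C: 15.
C wins the head-to-head.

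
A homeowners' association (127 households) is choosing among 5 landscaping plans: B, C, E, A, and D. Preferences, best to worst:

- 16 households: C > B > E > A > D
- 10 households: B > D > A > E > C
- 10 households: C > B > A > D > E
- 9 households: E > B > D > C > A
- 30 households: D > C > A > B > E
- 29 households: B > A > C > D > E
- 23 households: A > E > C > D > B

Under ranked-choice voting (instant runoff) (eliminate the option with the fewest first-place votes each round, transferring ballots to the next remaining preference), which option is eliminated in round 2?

A

Round 1: B 39, C 26, E 9, A 23, D 30. Eliminate E.
Round 2: B 48, C 26, A 23, D 30. Eliminate A.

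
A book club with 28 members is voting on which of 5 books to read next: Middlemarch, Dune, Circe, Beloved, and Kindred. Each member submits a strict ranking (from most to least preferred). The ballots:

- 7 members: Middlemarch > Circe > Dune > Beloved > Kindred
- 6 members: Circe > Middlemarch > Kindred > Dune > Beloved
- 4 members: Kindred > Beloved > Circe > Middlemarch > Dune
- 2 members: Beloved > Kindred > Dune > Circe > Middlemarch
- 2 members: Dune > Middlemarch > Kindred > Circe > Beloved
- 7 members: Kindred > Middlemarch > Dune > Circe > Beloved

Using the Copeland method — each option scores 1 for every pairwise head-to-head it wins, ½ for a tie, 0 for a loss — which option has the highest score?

Middlemarch

Middlemarch: beats Dune, Circe, Beloved, and Kindred → score 4.
Dune: beats Beloved; loses to Middlemarch, Circe, and Kindred → score 1.
Circe: beats Dune and Beloved; loses to Middlemarch and Kindred → score 2.
Beloved: loses to Middlemarch, Dune, Circe, and Kindred → score 0.
Kindred: beats Dune, Circe, and Beloved; loses to Middlemarch → score 3.
Middlemarch has the best pairwise record.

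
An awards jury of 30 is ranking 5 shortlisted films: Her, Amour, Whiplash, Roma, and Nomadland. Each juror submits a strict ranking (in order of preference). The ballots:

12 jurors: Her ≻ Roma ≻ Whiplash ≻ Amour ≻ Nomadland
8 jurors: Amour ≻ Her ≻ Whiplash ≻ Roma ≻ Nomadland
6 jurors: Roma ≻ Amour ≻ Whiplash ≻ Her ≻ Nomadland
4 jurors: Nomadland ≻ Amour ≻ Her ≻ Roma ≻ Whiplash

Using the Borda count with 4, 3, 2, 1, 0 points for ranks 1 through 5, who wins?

Her

Her: 12·4 + 8·3 + 6·1 + 4·2 = 86
Amour: 12·1 + 8·4 + 6·3 + 4·3 = 74
Whiplash: 12·2 + 8·2 + 6·2 + 4·0 = 52
Roma: 12·3 + 8·1 + 6·4 + 4·1 = 72
Nomadland: 12·0 + 8·0 + 6·0 + 4·4 = 16
Her has the highest Borda score (86).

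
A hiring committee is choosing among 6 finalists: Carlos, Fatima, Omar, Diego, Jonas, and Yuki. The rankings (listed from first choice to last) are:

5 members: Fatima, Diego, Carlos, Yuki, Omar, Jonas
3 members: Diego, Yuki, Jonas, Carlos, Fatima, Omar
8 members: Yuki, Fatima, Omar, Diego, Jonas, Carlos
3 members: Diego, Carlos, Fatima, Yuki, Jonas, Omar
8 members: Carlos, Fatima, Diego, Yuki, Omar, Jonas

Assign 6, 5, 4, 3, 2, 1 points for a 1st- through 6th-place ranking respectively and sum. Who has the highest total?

Fatima

Carlos: 5·4 + 3·3 + 8·1 + 3·5 + 8·6 = 100
Fatima: 5·6 + 3·2 + 8·5 + 3·4 + 8·5 = 128
Omar: 5·2 + 3·1 + 8·4 + 3·1 + 8·2 = 64
Diego: 5·5 + 3·6 + 8·3 + 3·6 + 8·4 = 117
Jonas: 5·1 + 3·4 + 8·2 + 3·2 + 8·1 = 47
Yuki: 5·3 + 3·5 + 8·6 + 3·3 + 8·3 = 111
Fatima has the highest Borda score (128).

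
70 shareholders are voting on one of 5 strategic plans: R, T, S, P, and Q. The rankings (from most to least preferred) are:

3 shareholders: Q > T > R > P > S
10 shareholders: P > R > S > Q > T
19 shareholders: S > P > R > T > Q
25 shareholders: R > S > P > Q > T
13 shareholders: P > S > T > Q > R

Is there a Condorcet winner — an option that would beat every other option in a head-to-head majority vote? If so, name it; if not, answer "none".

none

Checking pairwise contests:
P beats R 42–28.
R beats T 54–16.
R beats S 38–32.
S beats P 44–26.
R beats Q 54–16.
Every option loses at least one head-to-head, so there is no Condorcet winner.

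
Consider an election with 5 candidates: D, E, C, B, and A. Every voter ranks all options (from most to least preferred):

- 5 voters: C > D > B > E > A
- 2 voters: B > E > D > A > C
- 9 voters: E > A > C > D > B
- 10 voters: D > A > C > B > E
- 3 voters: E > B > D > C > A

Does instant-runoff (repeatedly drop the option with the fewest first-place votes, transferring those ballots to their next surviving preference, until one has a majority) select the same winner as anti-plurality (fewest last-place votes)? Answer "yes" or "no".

yes

Instant-runoff — R1 D 10, E 12, C 5, B 2, A 0 (A out); R2 D 10, E 12, C 5, B 2 (B out); R3 D 10, E 14, C 5 (C out); R4 D 15, E 14 (D winner). Winner: D.
Anti-plurality — last-place votes: D 0, E 10, C 2, B 9, A 8. Winner: D.
The two methods agree.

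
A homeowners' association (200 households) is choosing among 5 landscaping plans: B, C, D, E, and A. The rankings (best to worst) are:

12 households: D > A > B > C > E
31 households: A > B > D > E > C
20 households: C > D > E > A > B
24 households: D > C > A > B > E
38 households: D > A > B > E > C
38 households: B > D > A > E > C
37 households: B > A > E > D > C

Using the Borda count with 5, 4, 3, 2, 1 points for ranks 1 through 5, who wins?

B: 12·3 + 31·4 + 20·1 + 24·2 + 38·3 + 38·5 + 37·5 = 717
C: 12·2 + 31·1 + 20·5 + 24·4 + 38·1 + 38·1 + 37·1 = 364
D: 12·5 + 31·3 + 20·4 + 24·5 + 38·5 + 38·4 + 37·2 = 769
E: 12·1 + 31·2 + 20·3 + 24·1 + 38·2 + 38·2 + 37·3 = 421
A: 12·4 + 31·5 + 20·2 + 24·3 + 38·4 + 38·3 + 37·4 = 729
D has the highest Borda score (769).

D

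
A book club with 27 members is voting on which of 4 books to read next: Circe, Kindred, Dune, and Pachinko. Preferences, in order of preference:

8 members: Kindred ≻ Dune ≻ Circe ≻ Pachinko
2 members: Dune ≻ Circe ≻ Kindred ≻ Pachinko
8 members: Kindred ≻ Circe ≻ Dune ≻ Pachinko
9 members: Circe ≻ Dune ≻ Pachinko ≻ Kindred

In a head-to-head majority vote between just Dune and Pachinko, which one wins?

Voters preferring Dune to Pachinko: 27; preferring Pachinko to Dune: 0.
Dune wins the head-to-head.

Dune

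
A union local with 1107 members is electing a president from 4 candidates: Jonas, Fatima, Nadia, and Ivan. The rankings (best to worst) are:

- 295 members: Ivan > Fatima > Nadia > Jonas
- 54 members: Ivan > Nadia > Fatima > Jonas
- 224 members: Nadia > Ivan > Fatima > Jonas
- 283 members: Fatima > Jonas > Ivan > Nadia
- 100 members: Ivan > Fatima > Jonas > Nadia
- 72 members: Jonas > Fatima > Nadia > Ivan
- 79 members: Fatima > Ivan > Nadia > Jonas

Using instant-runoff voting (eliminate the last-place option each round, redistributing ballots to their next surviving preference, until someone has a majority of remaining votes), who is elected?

Round 1: Jonas 72, Fatima 362, Nadia 224, Ivan 449. Eliminate Jonas.
Round 2: Fatima 434, Nadia 224, Ivan 449. Eliminate Nadia.
Round 3: Fatima 434, Ivan 673. Ivan has a majority.

Ivan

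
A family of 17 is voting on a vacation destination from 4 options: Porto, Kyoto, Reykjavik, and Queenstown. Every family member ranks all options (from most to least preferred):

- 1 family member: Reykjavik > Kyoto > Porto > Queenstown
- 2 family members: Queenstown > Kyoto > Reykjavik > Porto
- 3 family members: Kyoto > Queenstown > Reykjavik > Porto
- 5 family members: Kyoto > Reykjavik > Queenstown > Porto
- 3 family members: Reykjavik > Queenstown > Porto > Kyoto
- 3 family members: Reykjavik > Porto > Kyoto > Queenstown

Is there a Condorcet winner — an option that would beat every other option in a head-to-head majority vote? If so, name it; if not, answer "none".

Kyoto vs Porto: 11–6 for Kyoto.
Kyoto vs Reykjavik: 10–7 for Kyoto.
Kyoto vs Queenstown: 12–5 for Kyoto.
Kyoto beats every other option head-to-head.

Kyoto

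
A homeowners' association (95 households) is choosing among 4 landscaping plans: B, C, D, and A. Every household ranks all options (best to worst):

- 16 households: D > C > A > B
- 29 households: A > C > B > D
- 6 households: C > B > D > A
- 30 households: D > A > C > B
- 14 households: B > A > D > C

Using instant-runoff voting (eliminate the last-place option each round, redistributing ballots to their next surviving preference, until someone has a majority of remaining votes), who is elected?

Round 1: B 14, C 6, D 46, A 29. Eliminate C.
Round 2: B 20, D 46, A 29. Eliminate B.
Round 3: D 52, A 43. D has a majority.

D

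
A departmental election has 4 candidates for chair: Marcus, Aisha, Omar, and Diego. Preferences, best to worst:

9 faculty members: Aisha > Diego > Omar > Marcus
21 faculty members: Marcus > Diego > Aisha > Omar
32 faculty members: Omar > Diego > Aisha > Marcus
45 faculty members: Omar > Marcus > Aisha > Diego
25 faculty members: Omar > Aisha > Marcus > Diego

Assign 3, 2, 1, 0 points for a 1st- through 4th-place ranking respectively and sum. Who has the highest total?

Marcus: 9·0 + 21·3 + 32·0 + 45·2 + 25·1 = 178
Aisha: 9·3 + 21·1 + 32·1 + 45·1 + 25·2 = 175
Omar: 9·1 + 21·0 + 32·3 + 45·3 + 25·3 = 315
Diego: 9·2 + 21·2 + 32·2 + 45·0 + 25·0 = 124
Omar has the highest Borda score (315).

Omar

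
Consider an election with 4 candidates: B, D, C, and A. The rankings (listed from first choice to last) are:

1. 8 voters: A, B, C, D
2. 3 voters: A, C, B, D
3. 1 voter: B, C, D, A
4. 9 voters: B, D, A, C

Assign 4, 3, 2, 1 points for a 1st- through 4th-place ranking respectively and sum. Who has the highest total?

B: 8·3 + 3·2 + 1·4 + 9·4 = 70
D: 8·1 + 3·1 + 1·2 + 9·3 = 40
C: 8·2 + 3·3 + 1·3 + 9·1 = 37
A: 8·4 + 3·4 + 1·1 + 9·2 = 63
B has the highest Borda score (70).

B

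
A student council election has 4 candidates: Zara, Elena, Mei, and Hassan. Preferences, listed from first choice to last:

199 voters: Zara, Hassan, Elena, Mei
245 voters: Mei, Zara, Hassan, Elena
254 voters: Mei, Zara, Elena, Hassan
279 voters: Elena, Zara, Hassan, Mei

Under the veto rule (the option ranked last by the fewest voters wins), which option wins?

Last-place votes: Zara 0, Elena 245, Mei 478, Hassan 254.
Zara is ranked last by the fewest voters, so Zara wins.

Zara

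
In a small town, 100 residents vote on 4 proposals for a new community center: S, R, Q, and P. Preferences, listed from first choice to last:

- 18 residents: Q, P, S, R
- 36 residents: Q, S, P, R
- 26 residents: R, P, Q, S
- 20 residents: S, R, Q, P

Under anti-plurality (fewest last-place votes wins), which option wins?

Last-place votes: S 26, R 54, Q 0, P 20.
Q is ranked last by the fewest voters, so Q wins.

Q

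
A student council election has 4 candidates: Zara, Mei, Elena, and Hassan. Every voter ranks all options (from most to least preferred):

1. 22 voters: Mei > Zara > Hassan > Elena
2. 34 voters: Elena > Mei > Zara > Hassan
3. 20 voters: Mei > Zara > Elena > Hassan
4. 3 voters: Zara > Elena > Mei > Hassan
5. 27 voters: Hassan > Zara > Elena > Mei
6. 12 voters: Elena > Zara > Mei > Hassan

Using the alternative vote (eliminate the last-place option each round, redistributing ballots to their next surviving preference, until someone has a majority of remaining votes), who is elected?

Round 1: Zara 3, Mei 42, Elena 46, Hassan 27. Eliminate Zara.
Round 2: Mei 42, Elena 49, Hassan 27. Eliminate Hassan.
Round 3: Mei 42, Elena 76. Elena has a majority.

Elena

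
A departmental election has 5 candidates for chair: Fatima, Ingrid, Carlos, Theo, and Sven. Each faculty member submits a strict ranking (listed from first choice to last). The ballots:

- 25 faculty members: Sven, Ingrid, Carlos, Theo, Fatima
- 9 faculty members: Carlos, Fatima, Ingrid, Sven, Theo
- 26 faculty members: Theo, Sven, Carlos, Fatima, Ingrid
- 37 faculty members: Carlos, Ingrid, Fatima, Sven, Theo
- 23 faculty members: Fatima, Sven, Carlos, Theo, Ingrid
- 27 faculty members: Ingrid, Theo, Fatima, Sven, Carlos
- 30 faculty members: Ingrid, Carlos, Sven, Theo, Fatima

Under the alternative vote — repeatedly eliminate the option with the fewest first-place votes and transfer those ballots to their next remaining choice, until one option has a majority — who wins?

Round 1: Fatima 23, Ingrid 57, Carlos 46, Theo 26, Sven 25. Eliminate Fatima.
Round 2: Ingrid 57, Carlos 46, Theo 26, Sven 48. Eliminate Theo.
Round 3: Ingrid 57, Carlos 46, Sven 74. Eliminate Carlos.
Round 4: Ingrid 103, Sven 74. Ingrid has a majority.

Ingrid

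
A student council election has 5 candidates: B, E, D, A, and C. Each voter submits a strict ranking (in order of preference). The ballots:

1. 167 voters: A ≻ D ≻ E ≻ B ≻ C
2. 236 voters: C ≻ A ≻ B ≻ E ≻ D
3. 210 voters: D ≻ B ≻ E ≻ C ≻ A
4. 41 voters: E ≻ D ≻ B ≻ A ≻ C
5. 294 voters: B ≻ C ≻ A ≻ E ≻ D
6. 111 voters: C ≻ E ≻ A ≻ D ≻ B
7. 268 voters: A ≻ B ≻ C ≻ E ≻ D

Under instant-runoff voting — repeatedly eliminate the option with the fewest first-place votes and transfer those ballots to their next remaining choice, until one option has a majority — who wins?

Round 1: B 294, E 41, D 210, A 435, C 347. Eliminate E.
Round 2: B 294, D 251, A 435, C 347. Eliminate D.
Round 3: B 545, A 435, C 347. Eliminate C.
Round 4: B 545, A 782. A has a majority.

A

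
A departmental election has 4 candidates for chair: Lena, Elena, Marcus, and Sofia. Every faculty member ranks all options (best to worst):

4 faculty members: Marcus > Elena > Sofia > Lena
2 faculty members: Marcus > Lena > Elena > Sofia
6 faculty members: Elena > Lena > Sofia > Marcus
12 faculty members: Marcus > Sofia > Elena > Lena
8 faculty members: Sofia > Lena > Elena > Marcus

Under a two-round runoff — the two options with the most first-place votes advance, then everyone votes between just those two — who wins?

Marcus

Round 1 first-place votes: Lena 0, Elena 6, Marcus 18, Sofia 8.
Marcus and Sofia advance.
Runoff: Marcus is preferred to Sofia by 18 voters; Sofia by 14.
Marcus wins the runoff.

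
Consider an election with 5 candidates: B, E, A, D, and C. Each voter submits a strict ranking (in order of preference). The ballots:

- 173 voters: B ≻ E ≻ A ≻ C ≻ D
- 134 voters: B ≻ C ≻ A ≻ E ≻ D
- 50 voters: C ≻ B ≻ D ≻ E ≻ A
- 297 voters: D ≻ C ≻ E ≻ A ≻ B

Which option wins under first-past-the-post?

B

First-place votes: B 307, E 0, A 0, D 297, C 50.
B has the most first-place votes.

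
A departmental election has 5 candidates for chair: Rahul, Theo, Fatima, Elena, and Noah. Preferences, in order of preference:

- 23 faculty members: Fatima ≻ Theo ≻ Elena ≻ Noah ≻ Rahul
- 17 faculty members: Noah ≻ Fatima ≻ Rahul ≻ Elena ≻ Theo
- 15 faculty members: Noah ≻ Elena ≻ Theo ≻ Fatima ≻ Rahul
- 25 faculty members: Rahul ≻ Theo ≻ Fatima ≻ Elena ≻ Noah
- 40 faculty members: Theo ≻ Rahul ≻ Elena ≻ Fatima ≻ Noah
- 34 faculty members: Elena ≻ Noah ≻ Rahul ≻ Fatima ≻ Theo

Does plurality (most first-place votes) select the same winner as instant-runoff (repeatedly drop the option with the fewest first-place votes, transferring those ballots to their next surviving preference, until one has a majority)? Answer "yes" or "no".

yes

Plurality — first-place votes: Rahul 25, Theo 40, Fatima 23, Elena 34, Noah 32. Winner: Theo.
Instant-runoff — R1 Rahul 25, Theo 40, Fatima 23, Elena 34, Noah 32 (Fatima out); R2 Rahul 25, Theo 63, Elena 34, Noah 32 (Rahul out); R3 Theo 88, Elena 34, Noah 32 (Theo winner). Winner: Theo.
The two methods agree.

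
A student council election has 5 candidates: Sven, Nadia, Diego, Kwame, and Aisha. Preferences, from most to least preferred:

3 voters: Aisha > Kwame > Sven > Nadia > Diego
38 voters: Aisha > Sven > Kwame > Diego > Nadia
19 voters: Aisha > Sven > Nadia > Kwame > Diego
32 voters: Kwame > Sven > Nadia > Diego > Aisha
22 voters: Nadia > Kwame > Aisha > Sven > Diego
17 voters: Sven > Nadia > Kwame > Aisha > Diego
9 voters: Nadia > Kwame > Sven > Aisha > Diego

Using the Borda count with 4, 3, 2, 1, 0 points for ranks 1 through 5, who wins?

Sven

Sven: 3·2 + 38·3 + 19·3 + 32·3 + 22·1 + 17·4 + 9·2 = 381
Nadia: 3·1 + 38·0 + 19·2 + 32·2 + 22·4 + 17·3 + 9·4 = 280
Diego: 3·0 + 38·1 + 19·0 + 32·1 + 22·0 + 17·0 + 9·0 = 70
Kwame: 3·3 + 38·2 + 19·1 + 32·4 + 22·3 + 17·2 + 9·3 = 359
Aisha: 3·4 + 38·4 + 19·4 + 32·0 + 22·2 + 17·1 + 9·1 = 310
Sven has the highest Borda score (381).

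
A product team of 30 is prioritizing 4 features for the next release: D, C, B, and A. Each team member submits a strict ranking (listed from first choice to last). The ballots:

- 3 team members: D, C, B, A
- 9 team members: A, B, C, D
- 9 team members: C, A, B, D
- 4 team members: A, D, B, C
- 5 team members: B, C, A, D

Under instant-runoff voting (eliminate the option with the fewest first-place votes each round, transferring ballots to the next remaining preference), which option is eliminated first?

D

Round 1: D 3, C 9, B 5, A 13. Eliminate D.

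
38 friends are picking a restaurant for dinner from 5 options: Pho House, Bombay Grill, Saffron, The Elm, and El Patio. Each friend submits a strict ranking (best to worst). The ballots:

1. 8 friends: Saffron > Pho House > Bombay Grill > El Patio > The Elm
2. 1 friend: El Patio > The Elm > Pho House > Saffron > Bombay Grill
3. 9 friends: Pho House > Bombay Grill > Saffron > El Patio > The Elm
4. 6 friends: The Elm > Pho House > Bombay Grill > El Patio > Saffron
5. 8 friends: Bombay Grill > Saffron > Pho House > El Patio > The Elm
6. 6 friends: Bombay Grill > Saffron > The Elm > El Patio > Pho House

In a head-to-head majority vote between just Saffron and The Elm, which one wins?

Voters preferring Saffron to The Elm: 31; preferring The Elm to Saffron: 7.
Saffron wins the head-to-head.

Saffron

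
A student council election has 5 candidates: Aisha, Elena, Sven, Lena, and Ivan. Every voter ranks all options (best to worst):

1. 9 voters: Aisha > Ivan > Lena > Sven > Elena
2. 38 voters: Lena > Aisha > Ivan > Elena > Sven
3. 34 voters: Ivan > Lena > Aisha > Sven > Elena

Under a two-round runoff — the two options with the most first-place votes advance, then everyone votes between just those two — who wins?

Round 1 first-place votes: Aisha 9, Elena 0, Sven 0, Lena 38, Ivan 34.
Lena and Ivan advance.
Runoff: Lena is preferred to Ivan by 38 voters; Ivan by 43.
Ivan wins the runoff.

Ivan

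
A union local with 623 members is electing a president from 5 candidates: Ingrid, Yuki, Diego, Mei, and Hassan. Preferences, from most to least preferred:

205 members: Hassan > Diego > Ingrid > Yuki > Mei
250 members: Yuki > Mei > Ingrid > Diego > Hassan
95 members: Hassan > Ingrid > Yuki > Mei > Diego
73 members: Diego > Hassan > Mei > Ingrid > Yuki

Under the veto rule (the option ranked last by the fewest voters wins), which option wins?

Ingrid

Last-place votes: Ingrid 0, Yuki 73, Diego 95, Mei 205, Hassan 250.
Ingrid is ranked last by the fewest voters, so Ingrid wins.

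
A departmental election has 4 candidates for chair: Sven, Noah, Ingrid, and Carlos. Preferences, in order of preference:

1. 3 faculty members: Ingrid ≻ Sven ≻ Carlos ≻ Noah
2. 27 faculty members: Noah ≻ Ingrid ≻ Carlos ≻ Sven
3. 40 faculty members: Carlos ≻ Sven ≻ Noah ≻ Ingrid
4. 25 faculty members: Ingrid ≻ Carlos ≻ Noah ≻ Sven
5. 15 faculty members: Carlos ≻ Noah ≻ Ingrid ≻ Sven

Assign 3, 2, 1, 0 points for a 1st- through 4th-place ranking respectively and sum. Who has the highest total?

Carlos

Sven: 3·2 + 27·0 + 40·2 + 25·0 + 15·0 = 86
Noah: 3·0 + 27·3 + 40·1 + 25·1 + 15·2 = 176
Ingrid: 3·3 + 27·2 + 40·0 + 25·3 + 15·1 = 153
Carlos: 3·1 + 27·1 + 40·3 + 25·2 + 15·3 = 245
Carlos has the highest Borda score (245).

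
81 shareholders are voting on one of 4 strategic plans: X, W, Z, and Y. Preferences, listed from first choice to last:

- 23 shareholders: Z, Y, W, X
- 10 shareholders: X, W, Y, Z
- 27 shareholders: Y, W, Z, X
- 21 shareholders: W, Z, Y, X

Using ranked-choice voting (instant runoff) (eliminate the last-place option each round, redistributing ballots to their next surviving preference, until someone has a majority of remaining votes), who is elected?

Round 1: X 10, W 21, Z 23, Y 27. Eliminate X.
Round 2: W 31, Z 23, Y 27. Eliminate Z.
Round 3: W 31, Y 50. Y has a majority.

Y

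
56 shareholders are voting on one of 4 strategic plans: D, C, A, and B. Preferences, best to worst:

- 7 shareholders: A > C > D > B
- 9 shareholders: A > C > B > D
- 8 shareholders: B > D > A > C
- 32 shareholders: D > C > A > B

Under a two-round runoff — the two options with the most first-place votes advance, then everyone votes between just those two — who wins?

D

Round 1 first-place votes: D 32, C 0, A 16, B 8.
D and A advance.
Runoff: D is preferred to A by 40 voters; A by 16.
D wins the runoff.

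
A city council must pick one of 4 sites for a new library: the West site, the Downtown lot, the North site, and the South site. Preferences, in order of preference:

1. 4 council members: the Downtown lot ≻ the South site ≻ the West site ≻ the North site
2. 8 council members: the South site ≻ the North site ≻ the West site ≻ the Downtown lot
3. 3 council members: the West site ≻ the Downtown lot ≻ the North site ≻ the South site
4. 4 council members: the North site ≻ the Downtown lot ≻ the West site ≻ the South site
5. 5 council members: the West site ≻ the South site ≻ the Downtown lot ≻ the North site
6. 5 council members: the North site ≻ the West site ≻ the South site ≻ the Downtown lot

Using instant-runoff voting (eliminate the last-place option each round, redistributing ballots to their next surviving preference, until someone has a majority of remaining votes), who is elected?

Round 1: the West site 8, the Downtown lot 4, the North site 9, the South site 8. Eliminate the Downtown lot.
Round 2: the West site 8, the North site 9, the South site 12. Eliminate the West site.
Round 3: the North site 12, the South site 17. The South site has a majority.

the South site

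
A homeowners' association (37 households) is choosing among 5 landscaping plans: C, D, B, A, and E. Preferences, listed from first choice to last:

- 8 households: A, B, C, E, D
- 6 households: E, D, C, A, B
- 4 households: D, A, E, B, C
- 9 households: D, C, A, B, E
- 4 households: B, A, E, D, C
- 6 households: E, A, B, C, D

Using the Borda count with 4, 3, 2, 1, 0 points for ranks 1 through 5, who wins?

C: 8·2 + 6·2 + 4·0 + 9·3 + 4·0 + 6·1 = 61
D: 8·0 + 6·3 + 4·4 + 9·4 + 4·1 + 6·0 = 74
B: 8·3 + 6·0 + 4·1 + 9·1 + 4·4 + 6·2 = 65
A: 8·4 + 6·1 + 4·3 + 9·2 + 4·3 + 6·3 = 98
E: 8·1 + 6·4 + 4·2 + 9·0 + 4·2 + 6·4 = 72
A has the highest Borda score (98).

A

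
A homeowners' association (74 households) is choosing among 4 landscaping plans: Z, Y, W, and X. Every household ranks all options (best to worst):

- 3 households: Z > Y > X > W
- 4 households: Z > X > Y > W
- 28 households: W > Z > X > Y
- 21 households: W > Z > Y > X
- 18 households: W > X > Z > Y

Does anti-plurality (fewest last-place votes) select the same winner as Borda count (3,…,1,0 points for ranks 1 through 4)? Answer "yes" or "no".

no

Anti-plurality — last-place votes: Z 0, Y 46, W 7, X 21. Winner: Z.
Borda — scores: Z 137, Y 31, W 201, X 75. Winner: W.
The two methods disagree.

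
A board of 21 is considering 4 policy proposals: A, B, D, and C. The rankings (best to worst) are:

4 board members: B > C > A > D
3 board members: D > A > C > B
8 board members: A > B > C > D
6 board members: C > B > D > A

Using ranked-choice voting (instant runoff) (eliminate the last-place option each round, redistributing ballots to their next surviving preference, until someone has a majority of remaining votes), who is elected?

A

Round 1: A 8, B 4, D 3, C 6. Eliminate D.
Round 2: A 11, B 4, C 6. A has a majority.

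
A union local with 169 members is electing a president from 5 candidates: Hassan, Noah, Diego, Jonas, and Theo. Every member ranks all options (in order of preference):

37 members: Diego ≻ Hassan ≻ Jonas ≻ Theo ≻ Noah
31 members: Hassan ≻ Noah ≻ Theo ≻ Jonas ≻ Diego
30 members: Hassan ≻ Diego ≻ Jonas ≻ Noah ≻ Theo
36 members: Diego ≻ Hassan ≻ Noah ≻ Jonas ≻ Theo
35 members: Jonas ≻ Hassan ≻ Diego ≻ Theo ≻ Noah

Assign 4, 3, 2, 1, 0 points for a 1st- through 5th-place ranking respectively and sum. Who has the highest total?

Hassan

Hassan: 37·3 + 31·4 + 30·4 + 36·3 + 35·3 = 568
Noah: 37·0 + 31·3 + 30·1 + 36·2 + 35·0 = 195
Diego: 37·4 + 31·0 + 30·3 + 36·4 + 35·2 = 452
Jonas: 37·2 + 31·1 + 30·2 + 36·1 + 35·4 = 341
Theo: 37·1 + 31·2 + 30·0 + 36·0 + 35·1 = 134
Hassan has the highest Borda score (568).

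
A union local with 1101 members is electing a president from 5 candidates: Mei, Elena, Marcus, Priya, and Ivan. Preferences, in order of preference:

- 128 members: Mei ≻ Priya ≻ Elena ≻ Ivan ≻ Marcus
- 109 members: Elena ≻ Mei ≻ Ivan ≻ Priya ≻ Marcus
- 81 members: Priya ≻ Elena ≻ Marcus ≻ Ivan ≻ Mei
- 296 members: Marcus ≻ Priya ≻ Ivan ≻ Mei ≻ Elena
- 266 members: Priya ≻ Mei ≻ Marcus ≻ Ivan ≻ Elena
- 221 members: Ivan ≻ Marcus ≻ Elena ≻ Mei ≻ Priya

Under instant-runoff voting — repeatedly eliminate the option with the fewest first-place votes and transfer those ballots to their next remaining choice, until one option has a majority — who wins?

Priya

Round 1: Mei 128, Elena 109, Marcus 296, Priya 347, Ivan 221. Eliminate Elena.
Round 2: Mei 237, Marcus 296, Priya 347, Ivan 221. Eliminate Ivan.
Round 3: Mei 237, Marcus 517, Priya 347. Eliminate Mei.
Round 4: Marcus 517, Priya 584. Priya has a majority.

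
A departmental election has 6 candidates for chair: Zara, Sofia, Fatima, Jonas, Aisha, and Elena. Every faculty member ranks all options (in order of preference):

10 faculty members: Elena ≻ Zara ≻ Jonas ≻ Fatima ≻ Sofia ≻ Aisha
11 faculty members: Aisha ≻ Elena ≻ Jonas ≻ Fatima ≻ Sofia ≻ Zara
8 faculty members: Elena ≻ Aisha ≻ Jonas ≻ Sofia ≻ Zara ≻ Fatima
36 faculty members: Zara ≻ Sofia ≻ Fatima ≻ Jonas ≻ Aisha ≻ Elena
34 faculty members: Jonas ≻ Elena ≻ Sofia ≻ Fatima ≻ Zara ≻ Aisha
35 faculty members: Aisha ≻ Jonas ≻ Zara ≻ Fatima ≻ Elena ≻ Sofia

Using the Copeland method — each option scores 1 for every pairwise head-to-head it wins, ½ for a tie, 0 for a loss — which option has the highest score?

Zara: beats Sofia, Fatima, Aisha, and Elena; loses to Jonas → score 4.
Sofia: beats Fatima and Aisha; loses to Zara, Jonas, and Elena → score 2.
Fatima: beats Aisha and Elena; loses to Zara, Sofia, and Jonas → score 2.
Jonas: beats Zara, Sofia, Fatima, Aisha, and Elena → score 5.
Aisha: beats Elena; loses to Zara, Sofia, Fatima, and Jonas → score 1.
Elena: beats Sofia; loses to Zara, Fatima, Jonas, and Aisha → score 1.
Jonas has the best pairwise record.

Jonas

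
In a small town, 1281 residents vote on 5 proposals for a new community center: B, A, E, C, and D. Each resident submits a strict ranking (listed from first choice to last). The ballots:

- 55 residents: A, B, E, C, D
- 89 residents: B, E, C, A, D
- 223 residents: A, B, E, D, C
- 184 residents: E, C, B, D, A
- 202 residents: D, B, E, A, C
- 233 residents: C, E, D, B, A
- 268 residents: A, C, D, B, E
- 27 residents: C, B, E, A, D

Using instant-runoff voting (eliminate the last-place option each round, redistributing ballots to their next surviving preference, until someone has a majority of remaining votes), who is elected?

E

Round 1: B 89, A 546, E 184, C 260, D 202. Eliminate B.
Round 2: A 546, E 273, C 260, D 202. Eliminate D.
Round 3: A 546, E 475, C 260. Eliminate C.
Round 4: A 546, E 735. E has a majority.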